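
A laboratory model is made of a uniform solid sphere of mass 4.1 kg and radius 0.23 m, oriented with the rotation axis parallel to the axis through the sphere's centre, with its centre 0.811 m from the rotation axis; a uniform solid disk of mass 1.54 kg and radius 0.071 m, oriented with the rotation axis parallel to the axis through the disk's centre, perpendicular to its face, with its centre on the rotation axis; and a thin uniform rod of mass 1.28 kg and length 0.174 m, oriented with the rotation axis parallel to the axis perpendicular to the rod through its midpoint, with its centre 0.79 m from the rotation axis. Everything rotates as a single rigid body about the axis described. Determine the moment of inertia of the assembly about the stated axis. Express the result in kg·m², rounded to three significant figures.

3.59

Solid sphere: I_cm = (2/5)MR² = (2/5)(4.1)(0.23)² = 0.086756 kg·m²; centre at d = 0.811 m, so the parallel axis theorem gives I = 0.086756 + (4.1)(0.811)² = 2.7834 kg·m².
Solid disk: I_cm = (1/2)MR² = (1/2)(1.54)(0.071)² = 0.0038816 kg·m²; axis through the centre, so I = 0.0038816 kg·m².
Thin rod: I_cm = (1/12)ML² = (1/12)(1.28)(0.174)² = 0.0032294 kg·m²; centre at d = 0.79 m, so the parallel axis theorem gives I = 0.0032294 + (1.28)(0.79)² = 0.80208 kg·m².
Total I = 2.7834 + 0.0038816 + 0.80208 = 3.5894 kg·m².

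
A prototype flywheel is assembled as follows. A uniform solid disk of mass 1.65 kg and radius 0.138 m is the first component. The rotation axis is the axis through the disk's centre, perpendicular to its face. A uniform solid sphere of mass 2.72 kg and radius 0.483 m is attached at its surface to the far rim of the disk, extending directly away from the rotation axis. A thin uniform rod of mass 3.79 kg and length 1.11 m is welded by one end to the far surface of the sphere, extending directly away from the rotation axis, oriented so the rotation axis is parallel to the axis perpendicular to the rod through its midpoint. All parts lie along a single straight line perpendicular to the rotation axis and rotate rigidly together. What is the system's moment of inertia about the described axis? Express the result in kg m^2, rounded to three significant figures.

12.1

Solid disk: I_cm = (1/2)MR² = (1/2)(1.65)(0.138)² = 0.015711 kg m^2; axis through the centre, so I = 0.015711 kg m^2.
Solid sphere: I_cm = (2/5)MR² = (2/5)(2.72)(0.483)² = 0.25382 kg m^2; centre at d = 0.138 + 0.483 = 0.621 m, so I = I_cm + Md² gives I = 0.25382 + (2.72)(0.621)² = 1.3028 kg m^2.
Thin rod: I_cm = (1/12)ML² = (1/12)(3.79)(1.11)² = 0.38914 kg m^2; centre at d = 0.138 + 0.483 + 0.483 + 0.555 = 1.659 m, so I = I_cm + Md² gives I = 0.38914 + (3.79)(1.659)² = 10.82 kg m^2.
Total I = 0.015711 + 1.3028 + 10.82 = 12.139 kg m^2.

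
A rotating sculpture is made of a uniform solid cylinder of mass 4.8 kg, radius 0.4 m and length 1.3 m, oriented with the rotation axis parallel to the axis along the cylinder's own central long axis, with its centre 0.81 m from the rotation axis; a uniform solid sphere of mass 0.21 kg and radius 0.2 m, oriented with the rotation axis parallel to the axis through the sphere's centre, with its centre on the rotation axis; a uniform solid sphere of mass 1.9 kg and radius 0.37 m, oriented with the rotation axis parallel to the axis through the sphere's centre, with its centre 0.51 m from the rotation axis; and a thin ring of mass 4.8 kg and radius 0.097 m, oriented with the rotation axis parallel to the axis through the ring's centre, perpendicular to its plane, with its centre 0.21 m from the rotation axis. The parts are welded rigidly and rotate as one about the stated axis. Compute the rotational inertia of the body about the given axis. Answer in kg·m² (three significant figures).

Solid cylinder: I_cm = (1/2)MR² = (1/2)(4.8)(0.4)² = 0.384 kg·m²; centre at d = 0.81 m, so I = I_cm + Md² gives I = 0.384 + (4.8)(0.81)² = 3.5333 kg·m².
Solid sphere: I_cm = (2/5)MR² = (2/5)(0.21)(0.2)² = 0.00336 kg·m²; axis through the centre, so I = 0.00336 kg·m².
Solid sphere: I_cm = (2/5)MR² = (2/5)(1.9)(0.37)² = 0.10404 kg·m²; centre at d = 0.51 m, so I = I_cm + Md² gives I = 0.10404 + (1.9)(0.51)² = 0.59823 kg·m².
Thin ring: I_cm = MR² = (4.8)(0.097)² = 0.045163 kg·m²; centre at d = 0.21 m, so I = I_cm + Md² gives I = 0.045163 + (4.8)(0.21)² = 0.25684 kg·m².
Total I = 3.5333 + 0.00336 + 0.59823 + 0.25684 = 4.3917 kg·m².

4.39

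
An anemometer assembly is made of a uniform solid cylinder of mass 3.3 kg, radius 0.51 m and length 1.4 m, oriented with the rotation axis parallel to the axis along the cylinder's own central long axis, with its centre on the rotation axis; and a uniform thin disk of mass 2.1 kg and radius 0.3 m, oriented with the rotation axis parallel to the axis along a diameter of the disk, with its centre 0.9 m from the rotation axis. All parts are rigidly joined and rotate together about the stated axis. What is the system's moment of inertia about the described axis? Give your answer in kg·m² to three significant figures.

2.18

Solid cylinder: I_cm = (1/2)MR² = (1/2)(3.3)(0.51)² = 0.42916 kg·m²; axis through the centre, so I = 0.42916 kg·m².
Thin disk: I_cm = (1/4)MR² = (1/4)(2.1)(0.3)² = 0.04725 kg·m²; centre at d = 0.9 m, so I = I_cm + Md² gives I = 0.04725 + (2.1)(0.9)² = 1.7483 kg·m².
Total I = 0.42916 + 1.7483 = 2.1774 kg·m².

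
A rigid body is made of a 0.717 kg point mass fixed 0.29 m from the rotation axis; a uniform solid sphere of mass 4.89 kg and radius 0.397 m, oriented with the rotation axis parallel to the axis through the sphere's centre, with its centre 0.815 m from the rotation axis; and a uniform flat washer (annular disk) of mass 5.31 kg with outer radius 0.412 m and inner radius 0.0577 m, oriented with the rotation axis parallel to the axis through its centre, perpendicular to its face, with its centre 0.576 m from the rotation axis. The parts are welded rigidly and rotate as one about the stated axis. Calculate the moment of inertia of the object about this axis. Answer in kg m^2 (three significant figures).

5.84

Point mass: I_cm = 0; centre at d = 0.29 m, so I = I_cm + Md² gives I = 0 + (0.717)(0.29)² = 0.0603 kg m^2.
Solid sphere: I_cm = (2/5)MR² = (2/5)(4.89)(0.397)² = 0.30828 kg m^2; centre at d = 0.815 m, so I = I_cm + Md² gives I = 0.30828 + (4.89)(0.815)² = 3.5563 kg m^2.
Annular disk: I_cm = (1/2)M(R²+r²) = (1/2)(5.31)[(0.412)² + (0.0577)²] = 0.45951 kg m^2; centre at d = 0.576 m, so I = I_cm + Md² gives I = 0.45951 + (5.31)(0.576)² = 2.2212 kg m^2.
Total I = 0.0603 + 3.5563 + 2.2212 = 5.8379 kg m^2.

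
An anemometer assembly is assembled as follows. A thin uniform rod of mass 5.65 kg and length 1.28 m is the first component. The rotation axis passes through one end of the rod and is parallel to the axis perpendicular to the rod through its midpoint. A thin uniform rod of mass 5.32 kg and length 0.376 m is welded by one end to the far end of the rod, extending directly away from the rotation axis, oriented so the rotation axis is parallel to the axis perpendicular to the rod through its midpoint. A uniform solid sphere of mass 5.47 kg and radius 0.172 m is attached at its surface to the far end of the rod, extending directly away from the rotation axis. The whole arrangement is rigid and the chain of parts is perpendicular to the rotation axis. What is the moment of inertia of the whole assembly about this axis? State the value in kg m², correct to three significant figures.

Thin rod: I_cm = (1/12)ML² = (1/12)(5.65)(1.28)² = 0.77141 kg m²; centre at d = 0.64 m, so the parallel axis theorem gives I = 0.77141 + (5.65)(0.64)² = 3.0857 kg m².
Thin rod: I_cm = (1/12)ML² = (1/12)(5.32)(0.376)² = 0.062677 kg m²; centre at d = 0.64 + 0.64 + 0.188 = 1.468 m, so the parallel axis theorem gives I = 0.062677 + (5.32)(1.468)² = 11.527 kg m².
Solid sphere: I_cm = (2/5)MR² = (2/5)(5.47)(0.172)² = 0.06473 kg m²; centre at d = 0.64 + 0.64 + 0.188 + 0.188 + 0.172 = 1.828 m, so the parallel axis theorem gives I = 0.06473 + (5.47)(1.828)² = 18.343 kg m².
Total I = 3.0857 + 11.527 + 18.343 = 32.956 kg m².

33.0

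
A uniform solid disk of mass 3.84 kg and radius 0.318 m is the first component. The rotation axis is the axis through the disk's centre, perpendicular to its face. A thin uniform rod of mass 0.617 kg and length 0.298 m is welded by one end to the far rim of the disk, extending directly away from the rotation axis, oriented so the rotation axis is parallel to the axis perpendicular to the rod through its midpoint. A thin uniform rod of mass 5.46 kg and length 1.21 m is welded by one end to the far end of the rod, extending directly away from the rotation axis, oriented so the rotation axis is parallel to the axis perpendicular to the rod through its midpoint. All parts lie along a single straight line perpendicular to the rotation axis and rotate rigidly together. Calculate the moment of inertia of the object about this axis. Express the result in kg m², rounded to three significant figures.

Solid disk: I_cm = (1/2)MR² = (1/2)(3.84)(0.318)² = 0.19416 kg m²; axis through the centre, so I = 0.19416 kg m².
Thin rod: I_cm = (1/12)ML² = (1/12)(0.617)(0.298)² = 0.004566 kg m²; centre at d = 0.318 + 0.149 = 0.467 m, so I = I_cm + Md² gives I = 0.004566 + (0.617)(0.467)² = 0.13913 kg m².
Thin rod: I_cm = (1/12)ML² = (1/12)(5.46)(1.21)² = 0.66617 kg m²; centre at d = 0.318 + 0.149 + 0.149 + 0.605 = 1.221 m, so I = I_cm + Md² gives I = 0.66617 + (5.46)(1.221)² = 8.8062 kg m².
Total I = 0.19416 + 0.13913 + 8.8062 = 9.1394 kg m².

9.14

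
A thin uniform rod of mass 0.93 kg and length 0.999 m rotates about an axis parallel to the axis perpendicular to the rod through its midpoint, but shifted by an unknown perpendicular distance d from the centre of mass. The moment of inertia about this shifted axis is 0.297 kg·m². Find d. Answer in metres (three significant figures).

0.486

About the centre-of-mass axis, I_cm = (1/12)ML² = (1/12)(0.93)(0.999)² = 0.077345 kg·m².
Parallel axis theorem: I = I_cm + Md², so Md² = 0.297 − 0.077345 = 0.21965 kg·m².
d = √(0.21965 / 0.93) = 0.48599 m.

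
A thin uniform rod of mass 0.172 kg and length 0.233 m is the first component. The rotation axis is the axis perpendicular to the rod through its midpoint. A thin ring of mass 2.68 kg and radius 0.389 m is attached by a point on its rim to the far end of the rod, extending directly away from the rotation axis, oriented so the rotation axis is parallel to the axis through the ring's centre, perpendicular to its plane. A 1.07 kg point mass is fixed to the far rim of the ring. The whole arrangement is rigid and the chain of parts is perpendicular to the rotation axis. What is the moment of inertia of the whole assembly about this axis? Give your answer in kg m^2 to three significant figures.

1.95

Thin rod: I_cm = (1/12)ML² = (1/12)(0.172)(0.233)² = 0.00077814 kg m^2; axis through the centre, so I = 0.00077814 kg m^2.
Thin ring: I_cm = MR² = (2.68)(0.389)² = 0.40554 kg m^2; centre at d = 0.1165 + 0.389 = 0.5055 m, so I = I_cm + Md² gives I = 0.40554 + (2.68)(0.5055)² = 1.0904 kg m^2.
Point mass: I_cm = 0; centre at d = 0.1165 + 0.389 + 0.389 = 0.8945 m, so I = I_cm + Md² gives I = 0 + (1.07)(0.8945)² = 0.85614 kg m^2.
Total I = 0.00077814 + 1.0904 + 0.85614 = 1.9473 kg m^2.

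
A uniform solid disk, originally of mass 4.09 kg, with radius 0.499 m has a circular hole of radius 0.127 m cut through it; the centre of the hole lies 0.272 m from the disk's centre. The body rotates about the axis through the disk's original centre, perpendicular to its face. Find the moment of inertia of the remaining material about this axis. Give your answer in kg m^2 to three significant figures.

0.487

Unpierced body about its centre: I₀ = (1/2)MR² = (1/2)(4.09)(0.499)² = 0.50921 kg m^2.
The removed disk has mass m = M·(r/R)² = (4.09)(0.127/0.499)² = 0.26493 kg (same uniform areal density).
Its moment of inertia about the rotation axis (parallel-axis theorem): I_hole = (1/2)mr² + md² = (1/2)(0.26493)(0.127)² + (0.26493)(0.272)² = 0.021737 kg m^2.
Treating the hole as negative mass, I = I₀ − I_hole = 0.50921 − 0.021737 = 0.48747 kg m^2.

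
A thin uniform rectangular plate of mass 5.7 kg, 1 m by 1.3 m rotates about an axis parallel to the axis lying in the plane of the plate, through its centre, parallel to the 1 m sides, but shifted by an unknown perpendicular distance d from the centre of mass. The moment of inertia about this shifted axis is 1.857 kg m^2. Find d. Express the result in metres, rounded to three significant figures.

0.430

About the centre-of-mass axis, I_cm = (1/12)Mb² = (1/12)(5.7)(1.3)² = 0.80275 kg m^2.
Parallel axis theorem: I = I_cm + Md², so Md² = 1.857 − 0.80275 = 1.0542 kg m^2.
d = √(1.0542 / 5.7) = 0.43007 m.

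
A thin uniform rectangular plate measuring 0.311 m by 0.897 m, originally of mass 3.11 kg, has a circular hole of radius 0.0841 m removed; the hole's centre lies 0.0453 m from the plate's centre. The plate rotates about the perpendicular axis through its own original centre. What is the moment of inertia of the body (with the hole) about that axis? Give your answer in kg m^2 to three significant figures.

0.232

Unpierced body about its centre: I₀ = (1/12)M(a²+b²) = (1/12)(3.11)[(0.311)² + (0.897)²] = 0.23359 kg m^2.
The removed disk has mass m = M·πr²/(ab) = (3.11)·π(0.0841)²/(0.311·0.897) = 0.24771 kg (same uniform areal density).
Its moment of inertia about the rotation axis (parallel-axis theorem): I_hole = (1/2)mr² + md² = (1/2)(0.24771)(0.0841)² + (0.24771)(0.0453)² = 0.0013843 kg m^2.
Treating the hole as negative mass, I = I₀ − I_hole = 0.23359 − 0.0013843 = 0.23221 kg m^2.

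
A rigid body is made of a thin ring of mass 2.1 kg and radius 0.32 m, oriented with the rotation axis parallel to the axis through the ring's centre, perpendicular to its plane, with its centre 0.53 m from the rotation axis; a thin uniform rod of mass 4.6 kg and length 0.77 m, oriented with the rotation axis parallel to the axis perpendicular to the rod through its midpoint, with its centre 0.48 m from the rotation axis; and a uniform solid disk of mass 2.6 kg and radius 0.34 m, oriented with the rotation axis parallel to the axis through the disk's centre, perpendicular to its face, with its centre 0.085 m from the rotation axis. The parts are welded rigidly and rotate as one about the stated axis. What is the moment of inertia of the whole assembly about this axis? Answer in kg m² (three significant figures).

2.26

Thin ring: I_cm = MR² = (2.1)(0.32)² = 0.21504 kg m²; centre at d = 0.53 m, so I = I_cm + Md² gives I = 0.21504 + (2.1)(0.53)² = 0.80493 kg m².
Thin rod: I_cm = (1/12)ML² = (1/12)(4.6)(0.77)² = 0.22728 kg m²; centre at d = 0.48 m, so I = I_cm + Md² gives I = 0.22728 + (4.6)(0.48)² = 1.2871 kg m².
Solid disk: I_cm = (1/2)MR² = (1/2)(2.6)(0.34)² = 0.15028 kg m²; centre at d = 0.085 m, so I = I_cm + Md² gives I = 0.15028 + (2.6)(0.085)² = 0.16907 kg m².
Total I = 0.80493 + 1.2871 + 0.16907 = 2.2611 kg m².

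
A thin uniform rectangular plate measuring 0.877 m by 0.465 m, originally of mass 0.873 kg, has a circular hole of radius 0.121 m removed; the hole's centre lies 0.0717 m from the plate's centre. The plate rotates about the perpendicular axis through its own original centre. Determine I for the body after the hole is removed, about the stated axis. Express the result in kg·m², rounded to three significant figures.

Unpierced body about its centre: I₀ = (1/12)M(a²+b²) = (1/12)(0.873)[(0.877)² + (0.465)²] = 0.071685 kg·m².
The removed disk has mass m = M·πr²/(ab) = (0.873)·π(0.121)²/(0.877·0.465) = 0.098465 kg (same uniform areal density).
Its moment of inertia about the rotation axis (parallel-axis theorem): I_hole = (1/2)mr² + md² = (1/2)(0.098465)(0.121)² + (0.098465)(0.0717)² = 0.001227 kg·m².
Treating the hole as negative mass, I = I₀ − I_hole = 0.071685 − 0.001227 = 0.070457 kg·m².

0.0705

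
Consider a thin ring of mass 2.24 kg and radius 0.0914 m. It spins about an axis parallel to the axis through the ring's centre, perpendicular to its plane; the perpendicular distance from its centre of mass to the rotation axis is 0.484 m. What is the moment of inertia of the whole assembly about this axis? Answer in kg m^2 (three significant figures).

I_cm = MR² = (2.24)(0.0914)² = 0.018713 kg m^2; centre at d = 0.484 m, so the parallel axis theorem gives I = 0.018713 + (2.24)(0.484)² = 0.54345 kg m^2.

0.543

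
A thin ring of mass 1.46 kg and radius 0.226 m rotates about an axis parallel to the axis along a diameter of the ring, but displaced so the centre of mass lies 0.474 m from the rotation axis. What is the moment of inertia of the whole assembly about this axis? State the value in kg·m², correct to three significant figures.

0.365

I_cm = (1/2)MR² = (1/2)(1.46)(0.226)² = 0.037285 kg·m²; centre at d = 0.474 m, so the parallel axis theorem gives I = 0.037285 + (1.46)(0.474)² = 0.36531 kg·m².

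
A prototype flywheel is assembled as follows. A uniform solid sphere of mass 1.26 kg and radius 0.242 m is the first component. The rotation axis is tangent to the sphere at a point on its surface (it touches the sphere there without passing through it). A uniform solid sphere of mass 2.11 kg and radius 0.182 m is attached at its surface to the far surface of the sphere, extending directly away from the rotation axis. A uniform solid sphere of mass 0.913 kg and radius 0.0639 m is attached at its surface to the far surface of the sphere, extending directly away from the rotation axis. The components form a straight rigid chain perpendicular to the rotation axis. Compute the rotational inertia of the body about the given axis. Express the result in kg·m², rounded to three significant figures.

Solid sphere: I_cm = (2/5)MR² = (2/5)(1.26)(0.242)² = 0.029516 kg·m²; centre at d = 0.242 m, so the parallel axis theorem gives I = 0.029516 + (1.26)(0.242)² = 0.10331 kg·m².
Solid sphere: I_cm = (2/5)MR² = (2/5)(2.11)(0.182)² = 0.027957 kg·m²; centre at d = 0.242 + 0.242 + 0.182 = 0.666 m, so the parallel axis theorem gives I = 0.027957 + (2.11)(0.666)² = 0.96386 kg·m².
Solid sphere: I_cm = (2/5)MR² = (2/5)(0.913)(0.0639)² = 0.0014912 kg·m²; centre at d = 0.242 + 0.242 + 0.182 + 0.182 + 0.0639 = 0.9119 m, so the parallel axis theorem gives I = 0.0014912 + (0.913)(0.9119)² = 0.76071 kg·m².
Total I = 0.10331 + 0.96386 + 0.76071 = 1.8279 kg·m².

1.83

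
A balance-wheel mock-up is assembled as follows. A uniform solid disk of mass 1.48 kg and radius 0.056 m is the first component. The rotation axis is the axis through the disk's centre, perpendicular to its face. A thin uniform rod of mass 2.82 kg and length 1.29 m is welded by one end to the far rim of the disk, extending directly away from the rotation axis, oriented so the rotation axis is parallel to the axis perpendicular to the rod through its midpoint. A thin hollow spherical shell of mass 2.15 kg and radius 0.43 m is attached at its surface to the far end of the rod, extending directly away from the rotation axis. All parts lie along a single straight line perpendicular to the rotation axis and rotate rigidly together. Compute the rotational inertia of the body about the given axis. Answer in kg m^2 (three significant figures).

Solid disk: I_cm = (1/2)MR² = (1/2)(1.48)(0.056)² = 0.0023206 kg m^2; axis through the centre, so I = 0.0023206 kg m^2.
Thin rod: I_cm = (1/12)ML² = (1/12)(2.82)(1.29)² = 0.39106 kg m^2; centre at d = 0.056 + 0.645 = 0.701 m, so I = I_cm + Md² gives I = 0.39106 + (2.82)(0.701)² = 1.7768 kg m^2.
Spherical shell: I_cm = (2/3)MR² = (2/3)(2.15)(0.43)² = 0.26502 kg m^2; centre at d = 0.056 + 0.645 + 0.645 + 0.43 = 1.776 m, so I = I_cm + Md² gives I = 0.26502 + (2.15)(1.776)² = 7.0465 kg m^2.
Total I = 0.0023206 + 1.7768 + 7.0465 = 8.8256 kg m^2.

8.83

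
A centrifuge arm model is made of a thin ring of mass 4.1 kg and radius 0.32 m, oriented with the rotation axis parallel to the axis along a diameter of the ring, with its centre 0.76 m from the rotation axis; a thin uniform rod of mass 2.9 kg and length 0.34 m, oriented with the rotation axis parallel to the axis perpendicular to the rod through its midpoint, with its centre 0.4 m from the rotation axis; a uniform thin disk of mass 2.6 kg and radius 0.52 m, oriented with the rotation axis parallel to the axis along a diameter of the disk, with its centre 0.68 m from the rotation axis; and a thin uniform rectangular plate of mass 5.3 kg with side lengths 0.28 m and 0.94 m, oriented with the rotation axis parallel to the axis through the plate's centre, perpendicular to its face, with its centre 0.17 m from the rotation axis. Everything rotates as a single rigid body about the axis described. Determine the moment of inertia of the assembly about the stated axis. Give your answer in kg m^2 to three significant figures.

Thin ring: I_cm = (1/2)MR² = (1/2)(4.1)(0.32)² = 0.20992 kg m^2; centre at d = 0.76 m, so I = I_cm + Md² gives I = 0.20992 + (4.1)(0.76)² = 2.5781 kg m^2.
Thin rod: I_cm = (1/12)ML² = (1/12)(2.9)(0.34)² = 0.027937 kg m^2; centre at d = 0.4 m, so I = I_cm + Md² gives I = 0.027937 + (2.9)(0.4)² = 0.49194 kg m^2.
Thin disk: I_cm = (1/4)MR² = (1/4)(2.6)(0.52)² = 0.17576 kg m^2; centre at d = 0.68 m, so I = I_cm + Md² gives I = 0.17576 + (2.6)(0.68)² = 1.378 kg m^2.
Rectangular plate: I_cm = (1/12)M(a²+b²) = (1/12)(5.3)[(0.28)² + (0.94)²] = 0.42488 kg m^2; centre at d = 0.17 m, so I = I_cm + Md² gives I = 0.42488 + (5.3)(0.17)² = 0.57805 kg m^2.
Total I = 2.5781 + 0.49194 + 1.378 + 0.57805 = 5.0261 kg m^2.

5.03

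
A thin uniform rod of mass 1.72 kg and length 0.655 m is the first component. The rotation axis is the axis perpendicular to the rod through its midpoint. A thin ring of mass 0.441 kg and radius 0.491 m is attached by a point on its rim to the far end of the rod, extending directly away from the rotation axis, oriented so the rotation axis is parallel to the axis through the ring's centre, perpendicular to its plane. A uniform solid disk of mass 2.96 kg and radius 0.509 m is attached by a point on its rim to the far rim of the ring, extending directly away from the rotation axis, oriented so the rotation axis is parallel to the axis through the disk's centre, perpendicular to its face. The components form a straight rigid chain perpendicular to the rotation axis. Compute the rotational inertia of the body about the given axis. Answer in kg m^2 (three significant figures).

10.6

Thin rod: I_cm = (1/12)ML² = (1/12)(1.72)(0.655)² = 0.061494 kg m^2; axis through the centre, so I = 0.061494 kg m^2.
Thin ring: I_cm = MR² = (0.441)(0.491)² = 0.10632 kg m^2; centre at d = 0.3275 + 0.491 = 0.8185 m, so the parallel axis theorem gives I = 0.10632 + (0.441)(0.8185)² = 0.40176 kg m^2.
Solid disk: I_cm = (1/2)MR² = (1/2)(2.96)(0.509)² = 0.38344 kg m^2; centre at d = 0.3275 + 0.491 + 0.491 + 0.509 = 1.8185 m, so the parallel axis theorem gives I = 0.38344 + (2.96)(1.8185)² = 10.172 kg m^2.
Total I = 0.061494 + 0.40176 + 10.172 = 10.635 kg m^2.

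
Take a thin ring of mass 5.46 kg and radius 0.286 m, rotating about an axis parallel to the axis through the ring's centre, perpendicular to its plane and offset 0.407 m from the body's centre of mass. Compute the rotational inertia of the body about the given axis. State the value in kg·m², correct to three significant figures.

I_cm = MR² = (5.46)(0.286)² = 0.44661 kg·m²; centre at d = 0.407 m, so the parallel axis theorem gives I = 0.44661 + (5.46)(0.407)² = 1.351 kg·m².

1.35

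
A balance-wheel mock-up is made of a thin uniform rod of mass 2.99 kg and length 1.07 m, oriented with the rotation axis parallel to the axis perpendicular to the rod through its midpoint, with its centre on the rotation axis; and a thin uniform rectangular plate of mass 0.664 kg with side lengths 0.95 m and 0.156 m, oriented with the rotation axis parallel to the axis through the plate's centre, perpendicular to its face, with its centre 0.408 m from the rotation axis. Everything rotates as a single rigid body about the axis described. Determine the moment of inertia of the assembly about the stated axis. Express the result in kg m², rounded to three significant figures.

0.447

Thin rod: I_cm = (1/12)ML² = (1/12)(2.99)(1.07)² = 0.28527 kg m²; axis through the centre, so I = 0.28527 kg m².
Rectangular plate: I_cm = (1/12)M(a²+b²) = (1/12)(0.664)[(0.95)² + (0.156)²] = 0.051285 kg m²; centre at d = 0.408 m, so the parallel axis theorem gives I = 0.051285 + (0.664)(0.408)² = 0.16182 kg m².
Total I = 0.28527 + 0.16182 = 0.44709 kg m².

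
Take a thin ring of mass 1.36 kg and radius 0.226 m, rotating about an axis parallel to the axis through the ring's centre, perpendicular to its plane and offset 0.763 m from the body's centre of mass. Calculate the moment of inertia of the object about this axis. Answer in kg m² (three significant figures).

0.861

I_cm = MR² = (1.36)(0.226)² = 0.069463 kg m²; centre at d = 0.763 m, so I = I_cm + Md² gives I = 0.069463 + (1.36)(0.763)² = 0.86121 kg m².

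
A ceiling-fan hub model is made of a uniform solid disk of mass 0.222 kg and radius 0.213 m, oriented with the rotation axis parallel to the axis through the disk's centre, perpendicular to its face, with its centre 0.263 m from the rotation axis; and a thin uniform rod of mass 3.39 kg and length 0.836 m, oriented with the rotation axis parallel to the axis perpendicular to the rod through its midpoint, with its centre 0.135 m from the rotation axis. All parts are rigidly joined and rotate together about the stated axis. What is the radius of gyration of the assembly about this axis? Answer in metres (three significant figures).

Solid disk: I_cm = (1/2)MR² = (1/2)(0.222)(0.213)² = 0.005036 kg m²; centre at d = 0.263 m, so I = I_cm + Md² gives I = 0.005036 + (0.222)(0.263)² = 0.020391 kg m².
Thin rod: I_cm = (1/12)ML² = (1/12)(3.39)(0.836)² = 0.19744 kg m²; centre at d = 0.135 m, so I = I_cm + Md² gives I = 0.19744 + (3.39)(0.135)² = 0.25922 kg m².
Total I = 0.27961 kg m²; total mass M = 3.612 kg.
k = √(I/M) = √(0.27961/3.612) = 0.27823 m.

0.278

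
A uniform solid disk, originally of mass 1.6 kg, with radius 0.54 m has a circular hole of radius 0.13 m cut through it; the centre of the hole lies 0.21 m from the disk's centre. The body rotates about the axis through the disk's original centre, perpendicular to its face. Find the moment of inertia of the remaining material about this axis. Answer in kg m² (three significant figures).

0.228

Unpierced body about its centre: I₀ = (1/2)MR² = (1/2)(1.6)(0.54)² = 0.23328 kg m².
The removed disk has mass m = M·(r/R)² = (1.6)(0.13/0.54)² = 0.09273 kg (same uniform areal density).
Its moment of inertia about the rotation axis (parallel-axis theorem): I_hole = (1/2)mr² + md² = (1/2)(0.09273)(0.13)² + (0.09273)(0.21)² = 0.0048729 kg m².
Treating the hole as negative mass, I = I₀ − I_hole = 0.23328 − 0.0048729 = 0.22841 kg m².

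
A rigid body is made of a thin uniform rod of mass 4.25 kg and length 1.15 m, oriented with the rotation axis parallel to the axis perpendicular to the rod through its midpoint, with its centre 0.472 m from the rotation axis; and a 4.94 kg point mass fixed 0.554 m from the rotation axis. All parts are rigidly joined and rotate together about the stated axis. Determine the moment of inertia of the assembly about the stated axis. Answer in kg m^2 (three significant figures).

Thin rod: I_cm = (1/12)ML² = (1/12)(4.25)(1.15)² = 0.46839 kg m^2; centre at d = 0.472 m, so the parallel axis theorem gives I = 0.46839 + (4.25)(0.472)² = 1.4152 kg m^2.
Point mass: I_cm = 0; centre at d = 0.554 m, so the parallel axis theorem gives I = 0 + (4.94)(0.554)² = 1.5162 kg m^2.
Total I = 1.4152 + 1.5162 = 2.9314 kg m^2.

2.93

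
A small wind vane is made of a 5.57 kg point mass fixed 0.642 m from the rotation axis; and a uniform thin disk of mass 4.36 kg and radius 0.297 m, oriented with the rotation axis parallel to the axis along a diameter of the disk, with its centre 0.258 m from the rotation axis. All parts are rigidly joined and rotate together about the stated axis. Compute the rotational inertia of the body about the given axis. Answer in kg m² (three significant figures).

2.68

Point mass: I_cm = 0; centre at d = 0.642 m, so I = I_cm + Md² gives I = 0 + (5.57)(0.642)² = 2.2958 kg m².
Thin disk: I_cm = (1/4)MR² = (1/4)(4.36)(0.297)² = 0.096148 kg m²; centre at d = 0.258 m, so I = I_cm + Md² gives I = 0.096148 + (4.36)(0.258)² = 0.38637 kg m².
Total I = 2.2958 + 0.38637 = 2.6821 kg m².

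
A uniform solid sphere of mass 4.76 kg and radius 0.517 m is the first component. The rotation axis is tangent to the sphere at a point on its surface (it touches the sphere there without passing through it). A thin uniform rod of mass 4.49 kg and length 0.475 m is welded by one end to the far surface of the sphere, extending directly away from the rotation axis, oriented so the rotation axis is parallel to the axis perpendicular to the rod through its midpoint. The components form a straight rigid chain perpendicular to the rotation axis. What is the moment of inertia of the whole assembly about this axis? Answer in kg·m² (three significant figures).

Solid sphere: I_cm = (2/5)MR² = (2/5)(4.76)(0.517)² = 0.50892 kg·m²; centre at d = 0.517 m, so I = I_cm + Md² gives I = 0.50892 + (4.76)(0.517)² = 1.7812 kg·m².
Thin rod: I_cm = (1/12)ML² = (1/12)(4.49)(0.475)² = 0.084421 kg·m²; centre at d = 0.517 + 0.517 + 0.2375 = 1.2715 m, so I = I_cm + Md² gives I = 0.084421 + (4.49)(1.2715)² = 7.3435 kg·m².
Total I = 1.7812 + 7.3435 = 9.1247 kg·m².

9.12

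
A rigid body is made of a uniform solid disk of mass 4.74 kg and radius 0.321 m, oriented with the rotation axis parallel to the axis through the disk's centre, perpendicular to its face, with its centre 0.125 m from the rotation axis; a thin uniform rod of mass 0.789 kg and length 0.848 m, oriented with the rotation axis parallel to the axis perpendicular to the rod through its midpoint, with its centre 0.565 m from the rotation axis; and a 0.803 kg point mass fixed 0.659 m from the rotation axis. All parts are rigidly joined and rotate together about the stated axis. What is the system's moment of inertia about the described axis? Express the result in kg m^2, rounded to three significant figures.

Solid disk: I_cm = (1/2)MR² = (1/2)(4.74)(0.321)² = 0.24421 kg m^2; centre at d = 0.125 m, so I = I_cm + Md² gives I = 0.24421 + (4.74)(0.125)² = 0.31827 kg m^2.
Thin rod: I_cm = (1/12)ML² = (1/12)(0.789)(0.848)² = 0.047281 kg m^2; centre at d = 0.565 m, so I = I_cm + Md² gives I = 0.047281 + (0.789)(0.565)² = 0.29915 kg m^2.
Point mass: I_cm = 0; centre at d = 0.659 m, so I = I_cm + Md² gives I = 0 + (0.803)(0.659)² = 0.34873 kg m^2.
Total I = 0.31827 + 0.29915 + 0.34873 = 0.96615 kg m^2.

0.966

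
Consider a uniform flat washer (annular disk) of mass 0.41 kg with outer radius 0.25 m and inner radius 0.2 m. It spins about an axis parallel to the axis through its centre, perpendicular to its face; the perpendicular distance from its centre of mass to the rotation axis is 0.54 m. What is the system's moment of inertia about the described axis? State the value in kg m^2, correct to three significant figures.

0.141

I_cm = (1/2)M(R²+r²) = (1/2)(0.41)[(0.25)² + (0.2)²] = 0.021012 kg m^2; centre at d = 0.54 m, so the parallel axis theorem gives I = 0.021012 + (0.41)(0.54)² = 0.14057 kg m^2.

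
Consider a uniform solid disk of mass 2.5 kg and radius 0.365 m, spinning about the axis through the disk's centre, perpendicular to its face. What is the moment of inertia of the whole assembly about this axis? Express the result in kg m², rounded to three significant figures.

I_cm = (1/2)MR² = (1/2)(2.5)(0.365)² = 0.16653 kg m²; axis through the centre, so I = 0.16653 kg m².

0.167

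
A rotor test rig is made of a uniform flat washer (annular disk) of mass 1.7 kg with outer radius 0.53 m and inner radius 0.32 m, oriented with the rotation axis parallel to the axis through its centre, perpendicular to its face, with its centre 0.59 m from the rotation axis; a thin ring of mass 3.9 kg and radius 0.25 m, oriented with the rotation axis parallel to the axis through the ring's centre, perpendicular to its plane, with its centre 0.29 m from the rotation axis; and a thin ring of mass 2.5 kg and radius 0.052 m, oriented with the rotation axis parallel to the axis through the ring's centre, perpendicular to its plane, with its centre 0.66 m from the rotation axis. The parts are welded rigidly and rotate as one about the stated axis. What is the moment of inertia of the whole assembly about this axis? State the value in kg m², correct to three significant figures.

2.59

Annular disk: I_cm = (1/2)M(R²+r²) = (1/2)(1.7)[(0.53)² + (0.32)²] = 0.32581 kg m²; centre at d = 0.59 m, so the parallel axis theorem gives I = 0.32581 + (1.7)(0.59)² = 0.91757 kg m².
Thin ring: I_cm = MR² = (3.9)(0.25)² = 0.24375 kg m²; centre at d = 0.29 m, so the parallel axis theorem gives I = 0.24375 + (3.9)(0.29)² = 0.57174 kg m².
Thin ring: I_cm = MR² = (2.5)(0.052)² = 0.00676 kg m²; centre at d = 0.66 m, so the parallel axis theorem gives I = 0.00676 + (2.5)(0.66)² = 1.0958 kg m².
Total I = 0.91757 + 0.57174 + 1.0958 = 2.5851 kg m².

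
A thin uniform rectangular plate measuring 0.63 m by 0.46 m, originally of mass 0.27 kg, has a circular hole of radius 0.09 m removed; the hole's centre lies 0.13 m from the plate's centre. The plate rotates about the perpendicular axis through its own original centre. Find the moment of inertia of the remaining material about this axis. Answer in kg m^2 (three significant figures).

0.0132

Unpierced body about its centre: I₀ = (1/12)M(a²+b²) = (1/12)(0.27)[(0.63)² + (0.46)²] = 0.013691 kg m^2.
The removed disk has mass m = M·πr²/(ab) = (0.27)·π(0.09)²/(0.63·0.46) = 0.023708 kg (same uniform areal density).
Its moment of inertia about the rotation axis (parallel-axis theorem): I_hole = (1/2)mr² + md² = (1/2)(0.023708)(0.09)² + (0.023708)(0.13)² = 0.00049669 kg m^2.
Treating the hole as negative mass, I = I₀ − I_hole = 0.013691 − 0.00049669 = 0.013195 kg m^2.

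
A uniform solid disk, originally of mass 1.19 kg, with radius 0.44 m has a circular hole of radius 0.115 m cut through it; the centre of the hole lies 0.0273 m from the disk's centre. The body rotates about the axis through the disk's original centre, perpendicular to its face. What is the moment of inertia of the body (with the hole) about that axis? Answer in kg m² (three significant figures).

Unpierced body about its centre: I₀ = (1/2)MR² = (1/2)(1.19)(0.44)² = 0.11519 kg m².
The removed disk has mass m = M·(r/R)² = (1.19)(0.115/0.44)² = 0.08129 kg (same uniform areal density).
Its moment of inertia about the rotation axis (parallel-axis theorem): I_hole = (1/2)mr² + md² = (1/2)(0.08129)(0.115)² + (0.08129)(0.0273)² = 0.00059811 kg m².
Treating the hole as negative mass, I = I₀ − I_hole = 0.11519 − 0.00059811 = 0.11459 kg m².

0.115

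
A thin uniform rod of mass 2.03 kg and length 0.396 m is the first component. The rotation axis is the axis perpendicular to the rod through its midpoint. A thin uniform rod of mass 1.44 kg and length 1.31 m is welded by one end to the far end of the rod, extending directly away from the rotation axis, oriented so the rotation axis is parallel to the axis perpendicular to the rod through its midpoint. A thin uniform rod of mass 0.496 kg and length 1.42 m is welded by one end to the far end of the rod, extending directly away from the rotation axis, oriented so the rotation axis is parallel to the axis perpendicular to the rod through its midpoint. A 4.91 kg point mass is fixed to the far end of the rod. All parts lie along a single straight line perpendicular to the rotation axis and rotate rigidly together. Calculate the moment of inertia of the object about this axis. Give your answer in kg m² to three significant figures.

Thin rod: I_cm = (1/12)ML² = (1/12)(2.03)(0.396)² = 0.026528 kg m²; axis through the centre, so I = 0.026528 kg m².
Thin rod: I_cm = (1/12)ML² = (1/12)(1.44)(1.31)² = 0.20593 kg m²; centre at d = 0.198 + 0.655 = 0.853 m, so I = I_cm + Md² gives I = 0.20593 + (1.44)(0.853)² = 1.2537 kg m².
Thin rod: I_cm = (1/12)ML² = (1/12)(0.496)(1.42)² = 0.083345 kg m²; centre at d = 0.198 + 0.655 + 0.655 + 0.71 = 2.218 m, so I = I_cm + Md² gives I = 0.083345 + (0.496)(2.218)² = 2.5234 kg m².
Point mass: I_cm = 0; centre at d = 0.198 + 0.655 + 0.655 + 0.71 + 0.71 = 2.928 m, so I = I_cm + Md² gives I = 0 + (4.91)(2.928)² = 42.094 kg m².
Total I = 0.026528 + 1.2537 + 2.5234 + 42.094 = 45.898 kg m².

45.9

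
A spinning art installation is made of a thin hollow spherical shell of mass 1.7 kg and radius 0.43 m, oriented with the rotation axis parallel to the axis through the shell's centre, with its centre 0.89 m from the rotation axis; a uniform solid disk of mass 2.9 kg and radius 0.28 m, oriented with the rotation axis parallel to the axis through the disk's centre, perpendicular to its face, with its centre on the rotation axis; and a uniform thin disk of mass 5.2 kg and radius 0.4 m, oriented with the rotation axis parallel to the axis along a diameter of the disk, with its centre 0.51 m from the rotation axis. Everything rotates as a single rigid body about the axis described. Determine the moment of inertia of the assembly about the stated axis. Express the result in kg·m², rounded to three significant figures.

Spherical shell: I_cm = (2/3)MR² = (2/3)(1.7)(0.43)² = 0.20955 kg·m²; centre at d = 0.89 m, so I = I_cm + Md² gives I = 0.20955 + (1.7)(0.89)² = 1.5561 kg·m².
Solid disk: I_cm = (1/2)MR² = (1/2)(2.9)(0.28)² = 0.11368 kg·m²; axis through the centre, so I = 0.11368 kg·m².
Thin disk: I_cm = (1/4)MR² = (1/4)(5.2)(0.4)² = 0.208 kg·m²; centre at d = 0.51 m, so I = I_cm + Md² gives I = 0.208 + (5.2)(0.51)² = 1.5605 kg·m².
Total I = 1.5561 + 0.11368 + 1.5605 = 3.2303 kg·m².

3.23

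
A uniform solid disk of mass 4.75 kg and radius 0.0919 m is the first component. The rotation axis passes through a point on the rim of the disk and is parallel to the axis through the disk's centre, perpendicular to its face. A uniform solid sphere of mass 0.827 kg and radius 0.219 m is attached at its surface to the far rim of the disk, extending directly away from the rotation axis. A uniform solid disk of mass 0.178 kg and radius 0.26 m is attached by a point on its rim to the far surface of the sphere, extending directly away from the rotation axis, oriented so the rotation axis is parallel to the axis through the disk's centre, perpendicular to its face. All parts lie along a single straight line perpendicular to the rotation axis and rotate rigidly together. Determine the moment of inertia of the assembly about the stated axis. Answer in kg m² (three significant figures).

Solid disk: I_cm = (1/2)MR² = (1/2)(4.75)(0.0919)² = 0.020058 kg m²; centre at d = 0.0919 m, so the parallel axis theorem gives I = 0.020058 + (4.75)(0.0919)² = 0.060175 kg m².
Solid sphere: I_cm = (2/5)MR² = (2/5)(0.827)(0.219)² = 0.015865 kg m²; centre at d = 0.0919 + 0.0919 + 0.219 = 0.4028 m, so the parallel axis theorem gives I = 0.015865 + (0.827)(0.4028)² = 0.15004 kg m².
Solid disk: I_cm = (1/2)MR² = (1/2)(0.178)(0.26)² = 0.0060164 kg m²; centre at d = 0.0919 + 0.0919 + 0.219 + 0.219 + 0.26 = 0.8818 m, so the parallel axis theorem gives I = 0.0060164 + (0.178)(0.8818)² = 0.14442 kg m².
Total I = 0.060175 + 0.15004 + 0.14442 = 0.35464 kg m².

0.355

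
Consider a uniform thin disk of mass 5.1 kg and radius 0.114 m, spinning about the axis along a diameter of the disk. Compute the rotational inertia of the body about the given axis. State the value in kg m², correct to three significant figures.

0.0166

I_cm = (1/4)MR² = (1/4)(5.1)(0.114)² = 0.01657 kg m²; axis through the centre, so I = 0.01657 kg m².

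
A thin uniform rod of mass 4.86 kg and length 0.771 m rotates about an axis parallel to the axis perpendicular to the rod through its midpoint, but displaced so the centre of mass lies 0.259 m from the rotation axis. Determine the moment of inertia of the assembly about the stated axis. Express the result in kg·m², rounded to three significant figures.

0.567

I_cm = (1/12)ML² = (1/12)(4.86)(0.771)² = 0.24075 kg·m²; centre at d = 0.259 m, so I = I_cm + Md² gives I = 0.24075 + (4.86)(0.259)² = 0.56676 kg·m².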